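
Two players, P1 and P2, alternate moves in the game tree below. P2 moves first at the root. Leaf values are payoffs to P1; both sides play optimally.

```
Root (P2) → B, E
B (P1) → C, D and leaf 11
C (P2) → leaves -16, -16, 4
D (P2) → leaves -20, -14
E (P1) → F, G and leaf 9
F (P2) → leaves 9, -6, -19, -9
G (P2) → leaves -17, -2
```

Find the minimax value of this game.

9

C (P2): min(-16, -16, 4) = -16
D (P2): min(-20, -14) = -20
B (P1): max(-16, -20, 11) = 11
F (P2): min(9, -6, -19, -9) = -19
G (P2): min(-17, -2) = -17
E (P1): max(-19, -17, 9) = 9
Root (P2): min(11, 9) = 9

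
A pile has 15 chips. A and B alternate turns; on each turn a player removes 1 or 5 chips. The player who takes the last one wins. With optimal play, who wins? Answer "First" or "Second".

First

Compute winning (W) and losing (L) positions by backward induction:
i:   0  1  2  3  4  5  6  7  8  9 10 11 12 13 14 15
     L  W  L  W  L  W  L  W  L  W  L  W  L  W  L  W
Position 15 is W, so the first player wins.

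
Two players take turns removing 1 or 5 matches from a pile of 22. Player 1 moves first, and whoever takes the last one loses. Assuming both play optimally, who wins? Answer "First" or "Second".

Mark each pile size as W (mover wins) or L (mover loses):
i:   0  1  2  3  4  5  6  7  8  9 10 11 12 13 14 15 16 17 18 19 20 21 22
     W  L  W  L  W  L  W  L  W  L  W  L  W  L  W  L  W  L  W  L  W  L  W
Position 22 is W, so the first player wins.

First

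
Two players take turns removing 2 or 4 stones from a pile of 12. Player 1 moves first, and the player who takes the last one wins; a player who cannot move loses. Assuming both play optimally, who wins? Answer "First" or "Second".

Compute winning (W) and losing (L) positions by backward induction:
i:   0  1  2  3  4  5  6  7  8  9 10 11 12
     L  L  W  W  W  W  L  L  W  W  W  W  L
Position 12 is L, so the second player wins.

Second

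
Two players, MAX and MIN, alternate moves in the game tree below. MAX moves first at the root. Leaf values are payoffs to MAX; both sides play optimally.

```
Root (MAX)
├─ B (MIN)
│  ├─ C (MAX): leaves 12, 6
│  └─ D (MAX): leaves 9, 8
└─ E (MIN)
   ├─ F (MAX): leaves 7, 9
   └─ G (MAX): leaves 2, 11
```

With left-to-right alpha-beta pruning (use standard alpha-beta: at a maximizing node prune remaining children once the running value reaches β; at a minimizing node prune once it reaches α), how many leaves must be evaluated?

C [α=-∞,β=+∞]: v=12
D [α=-∞,β=12]: v=9
B [α=-∞,β=+∞]: v=9
F [α=9,β=+∞]: v=9
E [α=9,β=+∞]: v=9 after child 1 ≤ α → α-cutoff, skip 1
Root [α=-∞,β=+∞]: v=9
Leaves evaluated: 6 of 8.

6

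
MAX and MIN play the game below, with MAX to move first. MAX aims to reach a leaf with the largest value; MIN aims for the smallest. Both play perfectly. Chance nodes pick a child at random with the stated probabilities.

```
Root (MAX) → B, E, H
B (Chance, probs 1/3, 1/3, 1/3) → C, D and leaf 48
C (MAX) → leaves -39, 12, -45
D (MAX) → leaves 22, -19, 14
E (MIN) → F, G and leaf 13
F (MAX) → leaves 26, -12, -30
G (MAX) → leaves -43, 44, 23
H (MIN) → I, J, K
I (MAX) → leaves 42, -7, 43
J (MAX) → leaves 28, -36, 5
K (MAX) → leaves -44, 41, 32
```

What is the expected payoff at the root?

28

C (MAX): max(-39, 12, -45) = 12
D (MAX): max(22, -19, 14) = 22
B (Chance): 1/3·12 + 1/3·22 + 1/3·48 = 27.33
F (MAX): max(26, -12, -30) = 26
G (MAX): max(-43, 44, 23) = 44
E (MIN): min(26, 44, 13) = 13
I (MAX): max(42, -7, 43) = 43
J (MAX): max(28, -36, 5) = 28
K (MAX): max(-44, 41, 32) = 41
H (MIN): min(43, 28, 41) = 28
Root (MAX): max(27.33, 13, 28) = 28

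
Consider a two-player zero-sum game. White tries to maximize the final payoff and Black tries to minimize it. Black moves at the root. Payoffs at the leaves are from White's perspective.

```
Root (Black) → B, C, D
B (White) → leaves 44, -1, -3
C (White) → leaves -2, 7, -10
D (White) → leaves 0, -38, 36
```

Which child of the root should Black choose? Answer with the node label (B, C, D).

B (White): max(44, -1, -3) = 44
C (White): max(-2, 7, -10) = 7
D (White): max(0, -38, 36) = 36
Root (Black): min(44, 7, 36) = 7
Black picks the child with the lowest value: C (value 7).

C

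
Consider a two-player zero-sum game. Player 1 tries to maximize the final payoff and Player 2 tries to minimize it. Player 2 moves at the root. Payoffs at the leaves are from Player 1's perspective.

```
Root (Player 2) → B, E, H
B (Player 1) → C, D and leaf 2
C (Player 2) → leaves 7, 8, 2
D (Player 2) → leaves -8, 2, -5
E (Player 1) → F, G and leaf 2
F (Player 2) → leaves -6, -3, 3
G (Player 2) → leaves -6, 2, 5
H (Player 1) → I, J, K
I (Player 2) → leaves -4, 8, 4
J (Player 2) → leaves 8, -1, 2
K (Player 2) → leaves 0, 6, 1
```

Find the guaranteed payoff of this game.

0

C (Player 2): min(7, 8, 2) = 2
D (Player 2): min(-8, 2, -5) = -8
B (Player 1): max(2, -8, 2) = 2
F (Player 2): min(-6, -3, 3) = -6
G (Player 2): min(-6, 2, 5) = -6
E (Player 1): max(-6, -6, 2) = 2
I (Player 2): min(-4, 8, 4) = -4
J (Player 2): min(8, -1, 2) = -1
K (Player 2): min(0, 6, 1) = 0
H (Player 1): max(-4, -1, 0) = 0
Root (Player 2): min(2, 2, 0) = 0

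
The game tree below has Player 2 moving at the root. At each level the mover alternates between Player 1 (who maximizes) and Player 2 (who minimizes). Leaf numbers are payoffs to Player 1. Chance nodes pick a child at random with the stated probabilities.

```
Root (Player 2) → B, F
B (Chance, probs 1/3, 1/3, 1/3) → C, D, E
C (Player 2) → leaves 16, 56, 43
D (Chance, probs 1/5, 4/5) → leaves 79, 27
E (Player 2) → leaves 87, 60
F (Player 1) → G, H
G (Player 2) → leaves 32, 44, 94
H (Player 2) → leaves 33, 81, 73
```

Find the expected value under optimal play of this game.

33

C (Player 2): min(16, 56, 43) = 16
D (Chance): 1/5·79 + 4/5·27 = 37.4
E (Player 2): min(87, 60) = 60
B (Chance): 1/3·16 + 1/3·37.4 + 1/3·60 = 37.8
G (Player 2): min(32, 44, 94) = 32
H (Player 2): min(33, 81, 73) = 33
F (Player 1): max(32, 33) = 33
Root (Player 2): min(37.8, 33) = 33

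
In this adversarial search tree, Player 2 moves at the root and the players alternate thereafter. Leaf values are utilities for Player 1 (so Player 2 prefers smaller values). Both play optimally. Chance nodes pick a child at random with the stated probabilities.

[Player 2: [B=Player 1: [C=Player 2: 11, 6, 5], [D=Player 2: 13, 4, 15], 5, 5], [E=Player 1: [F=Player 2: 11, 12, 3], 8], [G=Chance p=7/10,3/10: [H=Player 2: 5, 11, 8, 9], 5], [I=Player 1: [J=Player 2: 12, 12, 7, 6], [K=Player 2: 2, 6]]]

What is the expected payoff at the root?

C (Player 2): min(11, 6, 5) = 5
D (Player 2): min(13, 4, 15) = 4
B (Player 1): max(5, 4, 5, 5) = 5
F (Player 2): min(11, 12, 3) = 3
E (Player 1): max(3, 8) = 8
H (Player 2): min(5, 11, 8, 9) = 5
G (Chance): 7/10·5 + 3/10·5 = 5
J (Player 2): min(12, 12, 7, 6) = 6
K (Player 2): min(2, 6) = 2
I (Player 1): max(6, 2) = 6
Root (Player 2): min(5, 8, 5, 6) = 5

5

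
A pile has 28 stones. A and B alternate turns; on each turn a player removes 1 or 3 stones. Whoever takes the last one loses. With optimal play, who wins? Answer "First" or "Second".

First

W/L table (W = player to move can force a win):
i:   0  1  2  3  4  5  6  7  8  9 10 11 12 13 14 15 16 17 18 19 20 21 22 23 24 25 26 27 28
     W  L  W  L  W  L  W  L  W  L  W  L  W  L  W  L  W  L  W  L  W  L  W  L  W  L  W  L  W
Position 28 is W, so the first player wins.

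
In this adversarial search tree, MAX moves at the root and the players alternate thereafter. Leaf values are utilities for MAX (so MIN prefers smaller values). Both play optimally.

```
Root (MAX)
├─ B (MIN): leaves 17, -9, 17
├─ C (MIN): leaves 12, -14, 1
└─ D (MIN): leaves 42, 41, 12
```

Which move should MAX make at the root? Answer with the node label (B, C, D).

B (MIN): min(17, -9, 17) = -9
C (MIN): min(12, -14, 1) = -14
D (MIN): min(42, 41, 12) = 12
Root (MAX): max(-9, -14, 12) = 12
MAX picks the child with the highest value: D (value 12).

D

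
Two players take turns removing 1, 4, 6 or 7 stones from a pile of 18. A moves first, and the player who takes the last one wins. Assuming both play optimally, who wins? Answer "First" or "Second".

Compute winning (W) and losing (L) positions by backward induction:
i:   0  1  2  3  4  5  6  7  8  9 10 11 12 13 14 15 16 17 18
     L  W  L  W  W  L  W  W  W  W  L  W  W  L  W  L  W  W  L
Position 18 is L, so the second player wins.

Second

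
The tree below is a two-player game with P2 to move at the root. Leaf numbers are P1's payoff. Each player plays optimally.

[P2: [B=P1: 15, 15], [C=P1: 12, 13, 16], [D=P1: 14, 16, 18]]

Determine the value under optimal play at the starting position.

B (P1): max(15, 15) = 15
C (P1): max(12, 13, 16) = 16
D (P1): max(14, 16, 18) = 18
Root (P2): min(15, 16, 18) = 15

15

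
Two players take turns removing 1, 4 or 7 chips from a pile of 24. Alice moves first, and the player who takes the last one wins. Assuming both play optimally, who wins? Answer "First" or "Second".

Second

Positions where the player to move wins (W) vs loses (L):
i:   0  1  2  3  4  5  6  7  8  9 10 11 12 13 14 15 16 17 18 19 20 21 22 23 24
     L  W  L  W  W  L  W  W  L  W  L  W  W  L  W  W  L  W  L  W  W  L  W  W  L
Position 24 is L, so the second player wins.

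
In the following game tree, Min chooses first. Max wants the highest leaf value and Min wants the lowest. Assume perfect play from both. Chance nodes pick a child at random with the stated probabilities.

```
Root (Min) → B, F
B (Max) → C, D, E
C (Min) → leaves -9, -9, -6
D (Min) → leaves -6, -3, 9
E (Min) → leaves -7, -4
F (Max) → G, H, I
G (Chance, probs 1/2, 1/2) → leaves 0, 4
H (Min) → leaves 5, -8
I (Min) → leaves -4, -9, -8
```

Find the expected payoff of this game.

C (Min): min(-9, -9, -6) = -9
D (Min): min(-6, -3, 9) = -6
E (Min): min(-7, -4) = -7
B (Max): max(-9, -6, -7) = -6
G (Chance): 1/2·0 + 1/2·4 = 2
H (Min): min(5, -8) = -8
I (Min): min(-4, -9, -8) = -9
F (Max): max(2, -8, -9) = 2
Root (Min): min(-6, 2) = -6

-6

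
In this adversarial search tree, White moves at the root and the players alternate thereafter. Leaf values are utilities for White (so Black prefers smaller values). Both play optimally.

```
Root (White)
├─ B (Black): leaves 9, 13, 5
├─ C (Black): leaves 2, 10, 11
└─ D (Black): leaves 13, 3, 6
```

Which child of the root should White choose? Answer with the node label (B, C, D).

B (Black): min(9, 13, 5) = 5
C (Black): min(2, 10, 11) = 2
D (Black): min(13, 3, 6) = 3
Root (White): max(5, 2, 3) = 5
White picks the child with the highest value: B (value 5).

B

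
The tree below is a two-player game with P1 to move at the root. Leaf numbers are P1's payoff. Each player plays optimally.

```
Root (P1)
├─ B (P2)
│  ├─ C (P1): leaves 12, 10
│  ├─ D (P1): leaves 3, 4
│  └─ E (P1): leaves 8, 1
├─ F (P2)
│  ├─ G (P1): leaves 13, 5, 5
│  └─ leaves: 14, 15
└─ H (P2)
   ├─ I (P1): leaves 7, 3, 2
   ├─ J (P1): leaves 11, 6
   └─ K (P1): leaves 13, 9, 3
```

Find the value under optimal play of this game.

C (P1): max(12, 10) = 12
D (P1): max(3, 4) = 4
E (P1): max(8, 1) = 8
B (P2): min(12, 4, 8) = 4
G (P1): max(13, 5, 5) = 13
F (P2): min(13, 14, 15) = 13
I (P1): max(7, 3, 2) = 7
J (P1): max(11, 6) = 11
K (P1): max(13, 9, 3) = 13
H (P2): min(7, 11, 13) = 7
Root (P1): max(4, 13, 7) = 13

13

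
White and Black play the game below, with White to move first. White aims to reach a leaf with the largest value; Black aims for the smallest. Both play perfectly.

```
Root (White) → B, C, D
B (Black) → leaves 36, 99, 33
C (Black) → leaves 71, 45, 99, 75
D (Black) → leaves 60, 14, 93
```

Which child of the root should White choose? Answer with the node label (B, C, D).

C

B (Black): min(36, 99, 33) = 33
C (Black): min(71, 45, 99, 75) = 45
D (Black): min(60, 14, 93) = 14
Root (White): max(33, 45, 14) = 45
White picks the child with the highest value: C (value 45).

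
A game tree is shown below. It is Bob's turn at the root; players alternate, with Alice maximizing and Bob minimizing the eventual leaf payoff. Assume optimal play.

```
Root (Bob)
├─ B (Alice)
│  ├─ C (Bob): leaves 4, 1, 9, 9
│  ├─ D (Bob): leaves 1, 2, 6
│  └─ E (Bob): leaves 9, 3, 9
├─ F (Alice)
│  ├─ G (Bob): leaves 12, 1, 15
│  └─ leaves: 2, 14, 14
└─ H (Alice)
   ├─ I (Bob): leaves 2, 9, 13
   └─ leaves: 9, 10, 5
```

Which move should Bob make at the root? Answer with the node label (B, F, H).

C (Bob): min(4, 1, 9, 9) = 1
D (Bob): min(1, 2, 6) = 1
E (Bob): min(9, 3, 9) = 3
B (Alice): max(1, 1, 3) = 3
G (Bob): min(12, 1, 15) = 1
F (Alice): max(1, 2, 14, 14) = 14
I (Bob): min(2, 9, 13) = 2
H (Alice): max(2, 9, 10, 5) = 10
Root (Bob): min(3, 14, 10) = 3
Bob picks the child with the lowest value: B (value 3).

B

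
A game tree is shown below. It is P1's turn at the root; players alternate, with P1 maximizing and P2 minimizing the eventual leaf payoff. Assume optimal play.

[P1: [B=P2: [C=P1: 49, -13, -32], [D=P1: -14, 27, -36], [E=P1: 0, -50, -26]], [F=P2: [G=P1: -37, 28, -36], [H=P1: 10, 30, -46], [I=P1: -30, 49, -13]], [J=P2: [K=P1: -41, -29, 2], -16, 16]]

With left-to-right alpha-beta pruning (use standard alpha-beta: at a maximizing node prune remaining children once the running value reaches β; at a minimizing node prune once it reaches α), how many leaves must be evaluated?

19

C [α=-∞,β=+∞]: v=49
D [α=-∞,β=49]: v=27
E [α=-∞,β=27]: v=0
B [α=-∞,β=+∞]: v=0
G [α=0,β=+∞]: v=28
H [α=0,β=28]: v=30 after child 2 ≥ β → β-cutoff, skip 1
I [α=0,β=28]: v=49 after child 2 ≥ β → β-cutoff, skip 1
F [α=0,β=+∞]: v=28
K [α=28,β=+∞]: v=2
J [α=28,β=+∞]: v=2 after child 1 ≤ α → α-cutoff, skip 2
Root [α=-∞,β=+∞]: v=28
Leaves evaluated: 19 of 23.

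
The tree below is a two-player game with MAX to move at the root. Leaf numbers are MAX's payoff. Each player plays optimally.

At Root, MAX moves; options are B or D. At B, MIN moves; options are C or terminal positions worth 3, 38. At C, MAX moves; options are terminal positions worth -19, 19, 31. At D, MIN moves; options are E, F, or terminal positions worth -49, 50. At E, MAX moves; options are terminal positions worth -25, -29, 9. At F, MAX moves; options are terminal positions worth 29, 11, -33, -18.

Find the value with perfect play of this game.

C (MAX): max(-19, 19, 31) = 31
B (MIN): min(31, 3, 38) = 3
E (MAX): max(-25, -29, 9) = 9
F (MAX): max(29, 11, -33, -18) = 29
D (MIN): min(9, 29, -49, 50) = -49
Root (MAX): max(3, -49) = 3

3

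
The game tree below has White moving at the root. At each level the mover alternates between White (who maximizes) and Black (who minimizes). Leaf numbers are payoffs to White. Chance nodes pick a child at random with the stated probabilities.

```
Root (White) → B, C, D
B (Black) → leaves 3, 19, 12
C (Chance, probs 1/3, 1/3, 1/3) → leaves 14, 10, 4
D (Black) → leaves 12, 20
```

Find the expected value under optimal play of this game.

B (Black): min(3, 19, 12) = 3
C (Chance): 1/3·14 + 1/3·10 + 1/3·4 = 9.33
D (Black): min(12, 20) = 12
Root (White): max(3, 9.33, 12) = 12

12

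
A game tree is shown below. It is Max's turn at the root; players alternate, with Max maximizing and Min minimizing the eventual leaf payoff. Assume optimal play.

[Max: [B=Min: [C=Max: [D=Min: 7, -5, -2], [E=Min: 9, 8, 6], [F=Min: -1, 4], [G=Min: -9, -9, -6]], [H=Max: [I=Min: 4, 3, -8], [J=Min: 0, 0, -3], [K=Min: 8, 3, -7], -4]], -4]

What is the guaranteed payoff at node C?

D: min(7, -5, -2) = -5
E: min(9, 8, 6) = 6
F: min(-1, 4) = -1
G: min(-9, -9, -6) = -9
C: max(-5, 6, -1, -9) = 6

6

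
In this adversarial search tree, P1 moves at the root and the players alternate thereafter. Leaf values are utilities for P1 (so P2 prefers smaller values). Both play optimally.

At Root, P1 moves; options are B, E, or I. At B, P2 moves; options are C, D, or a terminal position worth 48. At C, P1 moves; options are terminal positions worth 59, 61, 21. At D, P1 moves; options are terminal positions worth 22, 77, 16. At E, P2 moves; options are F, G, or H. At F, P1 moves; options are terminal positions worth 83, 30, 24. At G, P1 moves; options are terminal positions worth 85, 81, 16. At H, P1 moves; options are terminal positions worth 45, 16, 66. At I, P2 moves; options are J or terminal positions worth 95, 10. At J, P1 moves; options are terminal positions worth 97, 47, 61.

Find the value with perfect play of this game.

C (P1): max(59, 61, 21) = 61
D (P1): max(22, 77, 16) = 77
B (P2): min(61, 77, 48) = 48
F (P1): max(83, 30, 24) = 83
G (P1): max(85, 81, 16) = 85
H (P1): max(45, 16, 66) = 66
E (P2): min(83, 85, 66) = 66
J (P1): max(97, 47, 61) = 97
I (P2): min(97, 95, 10) = 10
Root (P1): max(48, 66, 10) = 66

66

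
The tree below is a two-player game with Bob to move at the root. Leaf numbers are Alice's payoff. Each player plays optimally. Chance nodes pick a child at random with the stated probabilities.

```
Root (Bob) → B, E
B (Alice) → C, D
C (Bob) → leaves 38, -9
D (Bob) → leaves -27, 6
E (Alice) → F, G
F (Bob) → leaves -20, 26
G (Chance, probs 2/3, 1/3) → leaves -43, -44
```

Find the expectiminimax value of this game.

C (Bob): min(38, -9) = -9
D (Bob): min(-27, 6) = -27
B (Alice): max(-9, -27) = -9
F (Bob): min(-20, 26) = -20
G (Chance): 2/3·-43 + 1/3·-44 = -43.33
E (Alice): max(-20, -43.33) = -20
Root (Bob): min(-9, -20) = -20

-20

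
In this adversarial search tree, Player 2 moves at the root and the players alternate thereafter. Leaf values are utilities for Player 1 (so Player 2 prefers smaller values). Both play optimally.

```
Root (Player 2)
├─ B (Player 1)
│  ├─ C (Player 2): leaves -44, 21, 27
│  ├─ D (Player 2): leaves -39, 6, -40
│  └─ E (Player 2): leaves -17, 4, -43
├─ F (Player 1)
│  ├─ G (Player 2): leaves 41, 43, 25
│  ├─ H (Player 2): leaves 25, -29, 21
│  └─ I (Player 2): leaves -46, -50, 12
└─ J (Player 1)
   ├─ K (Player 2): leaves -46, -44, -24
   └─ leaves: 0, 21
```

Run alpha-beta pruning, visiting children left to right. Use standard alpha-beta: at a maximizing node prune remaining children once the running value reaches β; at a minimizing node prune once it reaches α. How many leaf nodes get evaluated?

C [α=-∞,β=+∞]: v=-44
D [α=-44,β=+∞]: v=-40
E [α=-40,β=+∞]: v=-43
B [α=-∞,β=+∞]: v=-40
G [α=-∞,β=-40]: v=25
F [α=-∞,β=-40]: v=25 after child 1 ≥ β → β-cutoff, skip 2
K [α=-∞,β=-40]: v=-46
J [α=-∞,β=-40]: v=0 after child 2 ≥ β → β-cutoff, skip 1
Root [α=-∞,β=+∞]: v=-40
Leaves evaluated: 16 of 23.

16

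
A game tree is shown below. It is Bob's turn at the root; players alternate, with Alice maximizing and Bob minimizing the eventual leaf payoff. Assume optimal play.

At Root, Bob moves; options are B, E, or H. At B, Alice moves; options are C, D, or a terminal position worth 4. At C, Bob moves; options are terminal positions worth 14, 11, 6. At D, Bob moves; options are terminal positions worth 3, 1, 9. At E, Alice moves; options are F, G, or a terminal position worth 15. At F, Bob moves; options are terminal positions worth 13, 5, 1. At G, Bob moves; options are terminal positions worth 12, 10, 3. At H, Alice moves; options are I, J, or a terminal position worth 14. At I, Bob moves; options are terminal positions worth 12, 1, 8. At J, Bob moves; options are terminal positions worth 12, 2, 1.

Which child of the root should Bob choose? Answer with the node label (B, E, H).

B

C (Bob): min(14, 11, 6) = 6
D (Bob): min(3, 1, 9) = 1
B (Alice): max(6, 1, 4) = 6
F (Bob): min(13, 5, 1) = 1
G (Bob): min(12, 10, 3) = 3
E (Alice): max(1, 3, 15) = 15
I (Bob): min(12, 1, 8) = 1
J (Bob): min(12, 2, 1) = 1
H (Alice): max(1, 1, 14) = 14
Root (Bob): min(6, 15, 14) = 6
Bob picks the child with the lowest value: B (value 6).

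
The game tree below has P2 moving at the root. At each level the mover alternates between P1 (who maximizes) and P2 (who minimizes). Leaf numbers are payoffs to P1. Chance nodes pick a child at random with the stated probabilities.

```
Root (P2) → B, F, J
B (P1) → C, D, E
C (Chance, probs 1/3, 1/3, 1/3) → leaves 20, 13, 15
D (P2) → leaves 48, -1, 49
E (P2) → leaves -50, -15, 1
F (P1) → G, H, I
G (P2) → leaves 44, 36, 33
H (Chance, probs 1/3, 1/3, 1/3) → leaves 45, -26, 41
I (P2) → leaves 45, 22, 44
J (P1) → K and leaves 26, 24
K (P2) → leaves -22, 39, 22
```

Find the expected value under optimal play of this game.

16

C (Chance): 1/3·20 + 1/3·13 + 1/3·15 = 16
D (P2): min(48, -1, 49) = -1
E (P2): min(-50, -15, 1) = -50
B (P1): max(16, -1, -50) = 16
G (P2): min(44, 36, 33) = 33
H (Chance): 1/3·45 + 1/3·-26 + 1/3·41 = 20
I (P2): min(45, 22, 44) = 22
F (P1): max(33, 20, 22) = 33
K (P2): min(-22, 39, 22) = -22
J (P1): max(-22, 26, 24) = 26
Root (P2): min(16, 33, 26) = 16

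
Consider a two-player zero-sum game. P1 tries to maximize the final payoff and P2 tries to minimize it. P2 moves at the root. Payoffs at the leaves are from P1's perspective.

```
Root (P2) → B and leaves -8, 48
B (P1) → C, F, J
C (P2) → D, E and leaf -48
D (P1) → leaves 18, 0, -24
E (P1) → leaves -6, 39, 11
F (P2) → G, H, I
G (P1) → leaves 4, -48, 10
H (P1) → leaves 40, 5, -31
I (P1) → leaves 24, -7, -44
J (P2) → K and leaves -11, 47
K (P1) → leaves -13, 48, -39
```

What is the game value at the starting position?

-8

D (P1): max(18, 0, -24) = 18
E (P1): max(-6, 39, 11) = 39
C (P2): min(18, 39, -48) = -48
G (P1): max(4, -48, 10) = 10
H (P1): max(40, 5, -31) = 40
I (P1): max(24, -7, -44) = 24
F (P2): min(10, 40, 24) = 10
K (P1): max(-13, 48, -39) = 48
J (P2): min(48, -11, 47) = -11
B (P1): max(-48, 10, -11) = 10
Root (P2): min(10, -8, 48) = -8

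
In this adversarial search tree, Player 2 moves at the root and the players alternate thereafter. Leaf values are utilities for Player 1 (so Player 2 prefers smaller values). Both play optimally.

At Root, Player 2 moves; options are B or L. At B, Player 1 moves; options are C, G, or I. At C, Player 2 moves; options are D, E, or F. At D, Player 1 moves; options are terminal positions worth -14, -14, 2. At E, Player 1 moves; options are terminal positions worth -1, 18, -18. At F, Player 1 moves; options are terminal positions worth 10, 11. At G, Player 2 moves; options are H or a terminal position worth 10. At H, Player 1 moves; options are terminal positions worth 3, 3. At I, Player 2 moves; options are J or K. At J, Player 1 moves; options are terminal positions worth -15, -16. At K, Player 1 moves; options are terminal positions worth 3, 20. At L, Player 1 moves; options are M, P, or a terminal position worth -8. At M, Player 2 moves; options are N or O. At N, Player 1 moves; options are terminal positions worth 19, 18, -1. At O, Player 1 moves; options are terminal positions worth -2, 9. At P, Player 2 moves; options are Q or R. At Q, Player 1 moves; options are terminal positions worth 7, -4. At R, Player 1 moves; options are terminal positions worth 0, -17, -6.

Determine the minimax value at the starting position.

D (Player 1): max(-14, -14, 2) = 2
E (Player 1): max(-1, 18, -18) = 18
F (Player 1): max(10, 11) = 11
C (Player 2): min(2, 18, 11) = 2
H (Player 1): max(3, 3) = 3
G (Player 2): min(3, 10) = 3
J (Player 1): max(-15, -16) = -15
K (Player 1): max(3, 20) = 20
I (Player 2): min(-15, 20) = -15
B (Player 1): max(2, 3, -15) = 3
N (Player 1): max(19, 18, -1) = 19
O (Player 1): max(-2, 9) = 9
M (Player 2): min(19, 9) = 9
Q (Player 1): max(7, -4) = 7
R (Player 1): max(0, -17, -6) = 0
P (Player 2): min(7, 0) = 0
L (Player 1): max(9, 0, -8) = 9
Root (Player 2): min(3, 9) = 3

3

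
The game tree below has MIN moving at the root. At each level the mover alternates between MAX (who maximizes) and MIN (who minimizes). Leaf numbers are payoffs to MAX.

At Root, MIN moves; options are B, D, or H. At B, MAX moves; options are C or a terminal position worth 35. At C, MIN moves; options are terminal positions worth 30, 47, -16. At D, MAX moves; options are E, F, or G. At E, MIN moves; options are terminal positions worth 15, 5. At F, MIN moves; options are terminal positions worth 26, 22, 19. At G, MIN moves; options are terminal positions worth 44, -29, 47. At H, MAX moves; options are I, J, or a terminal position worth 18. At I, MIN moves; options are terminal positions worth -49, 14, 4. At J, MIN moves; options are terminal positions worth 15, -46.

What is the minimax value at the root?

18

C (MIN): min(30, 47, -16) = -16
B (MAX): max(-16, 35) = 35
E (MIN): min(15, 5) = 5
F (MIN): min(26, 22, 19) = 19
G (MIN): min(44, -29, 47) = -29
D (MAX): max(5, 19, -29) = 19
I (MIN): min(-49, 14, 4) = -49
J (MIN): min(15, -46) = -46
H (MAX): max(-49, -46, 18) = 18
Root (MIN): min(35, 19, 18) = 18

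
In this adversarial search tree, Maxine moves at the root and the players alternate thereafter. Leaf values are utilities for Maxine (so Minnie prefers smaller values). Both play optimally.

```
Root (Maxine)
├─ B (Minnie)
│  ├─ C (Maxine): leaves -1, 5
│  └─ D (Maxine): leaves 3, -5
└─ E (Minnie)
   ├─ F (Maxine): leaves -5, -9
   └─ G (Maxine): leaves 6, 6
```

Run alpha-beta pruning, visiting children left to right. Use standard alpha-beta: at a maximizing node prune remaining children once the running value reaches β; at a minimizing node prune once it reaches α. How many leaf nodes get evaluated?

C [α=-∞,β=+∞]: v=5
D [α=-∞,β=5]: v=3
B [α=-∞,β=+∞]: v=3
F [α=3,β=+∞]: v=-5
E [α=3,β=+∞]: v=-5 after child 1 ≤ α → α-cutoff, skip 1
Root [α=-∞,β=+∞]: v=3
Leaves evaluated: 6 of 8.

6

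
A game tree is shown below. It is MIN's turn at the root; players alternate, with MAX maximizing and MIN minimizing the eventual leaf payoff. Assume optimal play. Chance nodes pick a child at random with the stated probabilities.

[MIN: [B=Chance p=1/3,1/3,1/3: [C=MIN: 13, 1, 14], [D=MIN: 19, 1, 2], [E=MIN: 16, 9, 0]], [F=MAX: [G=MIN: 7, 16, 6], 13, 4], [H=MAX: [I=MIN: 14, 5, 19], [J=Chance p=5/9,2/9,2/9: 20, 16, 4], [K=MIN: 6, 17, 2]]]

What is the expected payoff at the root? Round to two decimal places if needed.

C (MIN): min(13, 1, 14) = 1
D (MIN): min(19, 1, 2) = 1
E (MIN): min(16, 9, 0) = 0
B (Chance): 1/3·1 + 1/3·1 + 1/3·0 = 0.67
G (MIN): min(7, 16, 6) = 6
F (MAX): max(6, 13, 4) = 13
I (MIN): min(14, 5, 19) = 5
J (Chance): 5/9·20 + 2/9·16 + 2/9·4 = 15.56
K (MIN): min(6, 17, 2) = 2
H (MAX): max(5, 15.56, 2) = 15.56
Root (MIN): min(0.67, 13, 15.56) = 0.67

0.67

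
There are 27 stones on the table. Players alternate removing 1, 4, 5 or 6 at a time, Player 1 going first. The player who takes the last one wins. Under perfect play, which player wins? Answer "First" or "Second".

Compute winning (W) and losing (L) positions by backward induction:
i:   0  1  2  3  4  5  6  7  8  9 10 11 12 13 14 15 16 17 18 19 20 21 22 23 24 25 26 27
     L  W  L  W  W  W  W  W  W  L  W  L  W  W  W  W  W  W  L  W  L  W  W  W  W  W  W  L
Position 27 is L, so the second player wins.

Second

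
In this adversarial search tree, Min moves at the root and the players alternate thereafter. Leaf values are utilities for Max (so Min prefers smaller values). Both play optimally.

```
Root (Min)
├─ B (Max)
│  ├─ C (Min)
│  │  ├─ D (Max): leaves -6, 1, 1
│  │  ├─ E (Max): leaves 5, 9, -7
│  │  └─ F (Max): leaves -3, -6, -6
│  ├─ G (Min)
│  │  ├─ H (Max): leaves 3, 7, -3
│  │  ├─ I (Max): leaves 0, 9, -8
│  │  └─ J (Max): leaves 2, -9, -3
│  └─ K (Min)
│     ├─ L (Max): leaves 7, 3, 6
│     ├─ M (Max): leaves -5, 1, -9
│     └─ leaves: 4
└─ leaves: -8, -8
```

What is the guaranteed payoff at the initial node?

-8

D (Max): max(-6, 1, 1) = 1
E (Max): max(5, 9, -7) = 9
F (Max): max(-3, -6, -6) = -3
C (Min): min(1, 9, -3) = -3
H (Max): max(3, 7, -3) = 7
I (Max): max(0, 9, -8) = 9
J (Max): max(2, -9, -3) = 2
G (Min): min(7, 9, 2) = 2
L (Max): max(7, 3, 6) = 7
M (Max): max(-5, 1, -9) = 1
K (Min): min(7, 1, 4) = 1
B (Max): max(-3, 2, 1) = 2
Root (Min): min(2, -8, -8) = -8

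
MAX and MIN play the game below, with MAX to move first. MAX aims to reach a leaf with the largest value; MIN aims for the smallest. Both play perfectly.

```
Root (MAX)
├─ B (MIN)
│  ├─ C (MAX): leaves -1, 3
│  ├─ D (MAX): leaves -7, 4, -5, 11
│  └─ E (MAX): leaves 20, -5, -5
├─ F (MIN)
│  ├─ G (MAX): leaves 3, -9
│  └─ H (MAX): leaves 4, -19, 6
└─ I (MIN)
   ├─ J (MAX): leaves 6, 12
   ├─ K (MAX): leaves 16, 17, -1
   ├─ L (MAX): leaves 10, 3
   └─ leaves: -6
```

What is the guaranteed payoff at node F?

G: max(3, -9) = 3
H: max(4, -19, 6) = 6
F: min(3, 6) = 3

3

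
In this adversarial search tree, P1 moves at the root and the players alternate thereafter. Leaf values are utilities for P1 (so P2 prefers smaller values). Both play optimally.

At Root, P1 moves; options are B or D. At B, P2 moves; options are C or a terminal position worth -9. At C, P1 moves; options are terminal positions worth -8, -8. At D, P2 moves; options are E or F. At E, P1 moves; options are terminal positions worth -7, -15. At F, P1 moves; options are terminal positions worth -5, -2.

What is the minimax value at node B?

C: max(-8, -8) = -8
B: min(-8, -9) = -9

-9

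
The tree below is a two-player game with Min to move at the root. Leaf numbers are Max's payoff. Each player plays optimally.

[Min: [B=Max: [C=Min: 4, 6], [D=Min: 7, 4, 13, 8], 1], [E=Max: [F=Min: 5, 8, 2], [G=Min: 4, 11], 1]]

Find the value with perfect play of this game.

C (Min): min(4, 6) = 4
D (Min): min(7, 4, 13, 8) = 4
B (Max): max(4, 4, 1) = 4
F (Min): min(5, 8, 2) = 2
G (Min): min(4, 11) = 4
E (Max): max(2, 4, 1) = 4
Root (Min): min(4, 4) = 4

4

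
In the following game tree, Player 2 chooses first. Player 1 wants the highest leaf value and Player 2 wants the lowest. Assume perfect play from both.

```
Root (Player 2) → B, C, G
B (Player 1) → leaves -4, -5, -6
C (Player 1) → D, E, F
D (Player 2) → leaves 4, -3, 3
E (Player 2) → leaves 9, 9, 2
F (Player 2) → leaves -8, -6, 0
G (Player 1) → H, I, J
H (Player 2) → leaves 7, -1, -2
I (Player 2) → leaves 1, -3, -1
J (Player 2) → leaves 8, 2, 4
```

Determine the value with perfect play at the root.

B (Player 1): max(-4, -5, -6) = -4
D (Player 2): min(4, -3, 3) = -3
E (Player 2): min(9, 9, 2) = 2
F (Player 2): min(-8, -6, 0) = -8
C (Player 1): max(-3, 2, -8) = 2
H (Player 2): min(7, -1, -2) = -2
I (Player 2): min(1, -3, -1) = -3
J (Player 2): min(8, 2, 4) = 2
G (Player 1): max(-2, -3, 2) = 2
Root (Player 2): min(-4, 2, 2) = -4

-4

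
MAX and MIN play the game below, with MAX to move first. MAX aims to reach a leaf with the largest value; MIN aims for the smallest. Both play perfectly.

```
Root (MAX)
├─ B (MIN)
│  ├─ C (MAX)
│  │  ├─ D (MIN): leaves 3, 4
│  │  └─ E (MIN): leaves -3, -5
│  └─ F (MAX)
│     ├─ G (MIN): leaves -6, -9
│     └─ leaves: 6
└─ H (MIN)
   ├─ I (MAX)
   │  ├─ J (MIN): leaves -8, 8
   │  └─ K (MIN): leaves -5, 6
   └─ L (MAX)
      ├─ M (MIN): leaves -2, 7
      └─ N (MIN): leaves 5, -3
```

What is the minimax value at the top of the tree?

D (MIN): min(3, 4) = 3
E (MIN): min(-3, -5) = -5
C (MAX): max(3, -5) = 3
G (MIN): min(-6, -9) = -9
F (MAX): max(-9, 6) = 6
B (MIN): min(3, 6) = 3
J (MIN): min(-8, 8) = -8
K (MIN): min(-5, 6) = -5
I (MAX): max(-8, -5) = -5
M (MIN): min(-2, 7) = -2
N (MIN): min(5, -3) = -3
L (MAX): max(-2, -3) = -2
H (MIN): min(-5, -2) = -5
Root (MAX): max(3, -5) = 3

3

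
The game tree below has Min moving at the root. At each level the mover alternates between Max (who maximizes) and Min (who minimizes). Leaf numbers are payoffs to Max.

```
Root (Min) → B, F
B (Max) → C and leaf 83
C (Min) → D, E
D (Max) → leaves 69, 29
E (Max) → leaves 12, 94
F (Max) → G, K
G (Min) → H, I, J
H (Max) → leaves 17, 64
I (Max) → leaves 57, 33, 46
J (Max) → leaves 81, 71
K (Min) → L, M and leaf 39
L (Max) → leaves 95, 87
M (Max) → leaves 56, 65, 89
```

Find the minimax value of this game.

D (Max): max(69, 29) = 69
E (Max): max(12, 94) = 94
C (Min): min(69, 94) = 69
B (Max): max(69, 83) = 83
H (Max): max(17, 64) = 64
I (Max): max(57, 33, 46) = 57
J (Max): max(81, 71) = 81
G (Min): min(64, 57, 81) = 57
L (Max): max(95, 87) = 95
M (Max): max(56, 65, 89) = 89
K (Min): min(95, 89, 39) = 39
F (Max): max(57, 39) = 57
Root (Min): min(83, 57) = 57

57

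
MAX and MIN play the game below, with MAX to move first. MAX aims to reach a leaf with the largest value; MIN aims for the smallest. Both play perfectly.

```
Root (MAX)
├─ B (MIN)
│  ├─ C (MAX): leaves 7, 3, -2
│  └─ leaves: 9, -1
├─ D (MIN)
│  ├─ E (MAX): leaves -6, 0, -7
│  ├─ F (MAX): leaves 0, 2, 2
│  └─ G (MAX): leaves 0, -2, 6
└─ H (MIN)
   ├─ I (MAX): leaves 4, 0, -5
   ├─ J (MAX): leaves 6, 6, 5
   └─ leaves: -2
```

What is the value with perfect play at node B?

C: max(7, 3, -2) = 7
B: min(7, 9, -1) = -1

-1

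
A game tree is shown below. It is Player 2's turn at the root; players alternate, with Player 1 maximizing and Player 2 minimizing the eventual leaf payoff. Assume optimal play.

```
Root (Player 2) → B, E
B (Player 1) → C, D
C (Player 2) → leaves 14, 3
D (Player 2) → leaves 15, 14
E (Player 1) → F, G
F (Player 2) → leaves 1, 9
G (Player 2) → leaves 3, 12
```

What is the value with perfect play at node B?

14

C: min(14, 3) = 3
D: min(15, 14) = 14
B: max(3, 14) = 14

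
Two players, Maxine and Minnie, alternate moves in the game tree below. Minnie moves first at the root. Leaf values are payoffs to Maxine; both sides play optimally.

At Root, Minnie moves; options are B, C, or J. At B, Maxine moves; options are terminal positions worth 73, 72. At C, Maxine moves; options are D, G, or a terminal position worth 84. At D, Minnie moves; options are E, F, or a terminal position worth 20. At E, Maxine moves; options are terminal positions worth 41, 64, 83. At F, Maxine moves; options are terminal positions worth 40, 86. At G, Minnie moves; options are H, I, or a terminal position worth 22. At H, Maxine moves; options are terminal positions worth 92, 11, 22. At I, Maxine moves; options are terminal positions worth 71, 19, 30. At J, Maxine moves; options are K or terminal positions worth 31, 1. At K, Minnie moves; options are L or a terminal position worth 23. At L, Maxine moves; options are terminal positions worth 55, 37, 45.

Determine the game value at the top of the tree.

31

B (Maxine): max(73, 72) = 73
E (Maxine): max(41, 64, 83) = 83
F (Maxine): max(40, 86) = 86
D (Minnie): min(83, 86, 20) = 20
H (Maxine): max(92, 11, 22) = 92
I (Maxine): max(71, 19, 30) = 71
G (Minnie): min(92, 71, 22) = 22
C (Maxine): max(20, 22, 84) = 84
L (Maxine): max(55, 37, 45) = 55
K (Minnie): min(55, 23) = 23
J (Maxine): max(23, 31, 1) = 31
Root (Minnie): min(73, 84, 31) = 31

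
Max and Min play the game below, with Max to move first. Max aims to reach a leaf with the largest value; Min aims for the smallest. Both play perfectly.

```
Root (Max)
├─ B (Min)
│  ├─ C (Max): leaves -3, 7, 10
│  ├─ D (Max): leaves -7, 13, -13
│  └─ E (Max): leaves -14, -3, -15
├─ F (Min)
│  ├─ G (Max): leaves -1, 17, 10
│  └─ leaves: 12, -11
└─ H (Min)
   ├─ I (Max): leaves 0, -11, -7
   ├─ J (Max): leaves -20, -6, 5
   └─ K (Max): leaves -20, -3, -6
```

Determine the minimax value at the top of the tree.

C (Max): max(-3, 7, 10) = 10
D (Max): max(-7, 13, -13) = 13
E (Max): max(-14, -3, -15) = -3
B (Min): min(10, 13, -3) = -3
G (Max): max(-1, 17, 10) = 17
F (Min): min(17, 12, -11) = -11
I (Max): max(0, -11, -7) = 0
J (Max): max(-20, -6, 5) = 5
K (Max): max(-20, -3, -6) = -3
H (Min): min(0, 5, -3) = -3
Root (Max): max(-3, -11, -3) = -3

-3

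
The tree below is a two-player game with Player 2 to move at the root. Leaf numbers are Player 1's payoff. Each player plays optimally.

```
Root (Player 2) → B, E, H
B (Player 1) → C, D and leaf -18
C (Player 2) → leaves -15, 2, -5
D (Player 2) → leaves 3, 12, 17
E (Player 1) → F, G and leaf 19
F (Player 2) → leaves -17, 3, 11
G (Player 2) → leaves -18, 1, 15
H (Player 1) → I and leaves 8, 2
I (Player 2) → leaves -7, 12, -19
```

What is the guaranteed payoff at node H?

I: min(-7, 12, -19) = -19
H: max(-19, 8, 2) = 8

8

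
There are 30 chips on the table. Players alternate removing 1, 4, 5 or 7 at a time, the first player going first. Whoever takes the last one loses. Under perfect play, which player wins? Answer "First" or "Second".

Positions where the player to move wins (W) vs loses (L):
i:   0  1  2  3  4  5  6  7  8  9 10 11 12 13 14 15 16 17 18 19 20 21 22 23 24 25 26 27 28 29 30
     W  L  W  L  W  W  W  W  W  L  W  L  W  W  W  W  W  L  W  L  W  W  W  W  W  L  W  L  W  W  W
Position 30 is W, so the first player wins.

First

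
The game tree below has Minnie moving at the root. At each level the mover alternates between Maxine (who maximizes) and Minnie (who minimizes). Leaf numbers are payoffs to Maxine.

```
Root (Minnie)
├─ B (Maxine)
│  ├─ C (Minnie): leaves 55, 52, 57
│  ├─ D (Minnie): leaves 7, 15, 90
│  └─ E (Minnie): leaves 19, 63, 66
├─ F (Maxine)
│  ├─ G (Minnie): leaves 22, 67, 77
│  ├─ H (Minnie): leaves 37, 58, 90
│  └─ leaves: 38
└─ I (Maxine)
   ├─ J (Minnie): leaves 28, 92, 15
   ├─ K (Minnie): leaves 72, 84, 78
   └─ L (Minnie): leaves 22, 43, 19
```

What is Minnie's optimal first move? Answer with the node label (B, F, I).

C (Minnie): min(55, 52, 57) = 52
D (Minnie): min(7, 15, 90) = 7
E (Minnie): min(19, 63, 66) = 19
B (Maxine): max(52, 7, 19) = 52
G (Minnie): min(22, 67, 77) = 22
H (Minnie): min(37, 58, 90) = 37
F (Maxine): max(22, 37, 38) = 38
J (Minnie): min(28, 92, 15) = 15
K (Minnie): min(72, 84, 78) = 72
L (Minnie): min(22, 43, 19) = 19
I (Maxine): max(15, 72, 19) = 72
Root (Minnie): min(52, 38, 72) = 38
Minnie picks the child with the lowest value: F (value 38).

F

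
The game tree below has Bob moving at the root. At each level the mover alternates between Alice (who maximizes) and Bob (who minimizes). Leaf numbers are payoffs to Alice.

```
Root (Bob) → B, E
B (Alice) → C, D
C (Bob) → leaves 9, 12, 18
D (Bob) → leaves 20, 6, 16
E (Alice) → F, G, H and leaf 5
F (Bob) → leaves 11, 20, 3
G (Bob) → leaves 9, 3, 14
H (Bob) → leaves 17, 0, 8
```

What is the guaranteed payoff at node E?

F: min(11, 20, 3) = 3
G: min(9, 3, 14) = 3
H: min(17, 0, 8) = 0
E: max(3, 3, 0, 5) = 5

5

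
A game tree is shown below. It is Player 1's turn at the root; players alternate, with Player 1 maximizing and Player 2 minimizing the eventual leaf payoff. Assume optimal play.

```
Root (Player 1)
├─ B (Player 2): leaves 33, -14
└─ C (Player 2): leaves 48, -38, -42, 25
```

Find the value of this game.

B (Player 2): min(33, -14) = -14
C (Player 2): min(48, -38, -42, 25) = -42
Root (Player 1): max(-14, -42) = -14

-14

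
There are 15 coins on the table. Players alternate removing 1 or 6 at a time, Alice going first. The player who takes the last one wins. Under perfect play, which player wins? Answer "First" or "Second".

First

Mark each pile size as W (mover wins) or L (mover loses):
i:   0  1  2  3  4  5  6  7  8  9 10 11 12 13 14 15
     L  W  L  W  L  W  W  L  W  L  W  L  W  W  L  W
Position 15 is W, so the first player wins.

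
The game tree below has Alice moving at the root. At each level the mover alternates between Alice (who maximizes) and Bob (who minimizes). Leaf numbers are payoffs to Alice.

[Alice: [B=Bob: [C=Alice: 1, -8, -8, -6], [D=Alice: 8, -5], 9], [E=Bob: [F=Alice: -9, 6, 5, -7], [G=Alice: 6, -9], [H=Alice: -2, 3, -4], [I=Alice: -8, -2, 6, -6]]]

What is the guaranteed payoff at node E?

3

F: max(-9, 6, 5, -7) = 6
G: max(6, -9) = 6
H: max(-2, 3, -4) = 3
I: max(-8, -2, 6, -6) = 6
E: min(6, 6, 3, 6) = 3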